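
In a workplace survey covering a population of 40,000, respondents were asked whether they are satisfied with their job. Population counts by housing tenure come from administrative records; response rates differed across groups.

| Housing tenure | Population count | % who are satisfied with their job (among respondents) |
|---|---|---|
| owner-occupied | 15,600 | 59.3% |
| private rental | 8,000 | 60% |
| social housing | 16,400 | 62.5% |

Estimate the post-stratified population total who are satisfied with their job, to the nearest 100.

24,300

Each cell contributes its population count × the respondent rate:
  owner-occupied: 15,600 × 59.3% = 9250.8
  private rental: 8,000 × 60% = 4800
  social housing: 16,400 × 62.5% = 10,250
Estimated total = 24300.8 → 24,300.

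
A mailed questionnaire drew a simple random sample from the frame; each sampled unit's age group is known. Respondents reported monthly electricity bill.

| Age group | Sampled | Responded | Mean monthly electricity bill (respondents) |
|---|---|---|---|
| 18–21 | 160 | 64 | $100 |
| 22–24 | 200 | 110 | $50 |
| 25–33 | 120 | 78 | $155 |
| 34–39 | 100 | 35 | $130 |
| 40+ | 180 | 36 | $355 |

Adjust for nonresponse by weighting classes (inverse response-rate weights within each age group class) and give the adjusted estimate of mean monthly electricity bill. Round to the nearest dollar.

Response rates by class: 18–21 64/160 = 40%, 22–24 110/200 = 55%, 25–33 78/120 = 65%, 34–39 35/100 = 35%, 40+ 36/180 = 20%.
Each respondent's weight = sampled/responded in their class; summing within a class gives n_sampled, so:
  18–21: 160 × 100 = 16,000
  22–24: 200 × 50 = 10,000
  25–33: 120 × 155 = 18,600
  34–39: 100 × 130 = 13,000
  40+: 180 × 355 = 63,900
Adjusted estimate = 121,500 / 760 = 159.868 → $160.

$160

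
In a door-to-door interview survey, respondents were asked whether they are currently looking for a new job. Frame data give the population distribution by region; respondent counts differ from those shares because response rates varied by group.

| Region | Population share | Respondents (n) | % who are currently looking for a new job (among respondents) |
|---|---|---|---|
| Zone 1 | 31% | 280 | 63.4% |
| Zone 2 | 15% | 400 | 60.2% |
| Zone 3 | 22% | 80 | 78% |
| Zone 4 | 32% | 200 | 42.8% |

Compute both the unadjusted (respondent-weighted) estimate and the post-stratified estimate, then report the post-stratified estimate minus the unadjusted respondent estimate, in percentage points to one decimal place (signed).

Naive respondent-only estimate (weights = respondent counts):
  (280/960)×63.4 + (400/960)×60.2 + (80/960)×78 + (200/960)×42.8 = 58.9917%
Post-stratified estimate weights by population shares:
  0.31×63.4 + 0.15×60.2 + 0.22×78 + 0.32×42.8 = 59.54%
Difference = 59.54 − 58.9917 = 0.5483 pp.

+0.5 percentage points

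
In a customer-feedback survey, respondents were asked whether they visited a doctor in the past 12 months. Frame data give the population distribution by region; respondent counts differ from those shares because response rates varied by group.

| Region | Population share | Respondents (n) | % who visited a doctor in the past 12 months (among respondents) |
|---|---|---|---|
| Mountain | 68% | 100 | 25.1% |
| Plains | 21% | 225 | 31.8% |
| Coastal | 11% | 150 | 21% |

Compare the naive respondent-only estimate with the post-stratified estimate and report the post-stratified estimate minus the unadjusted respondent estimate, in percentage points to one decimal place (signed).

Unadjusted (pooled respondent) estimate weights by respondent counts:
  (100/475)×25.1 + (225/475)×31.8 + (150/475)×21 = 26.9789%
Reweighting by population region shares:
  0.68×25.1 + 0.21×31.8 + 0.11×21 = 26.056%
Difference = 26.056 − 26.9789 = -0.9229 pp.

-0.9 percentage points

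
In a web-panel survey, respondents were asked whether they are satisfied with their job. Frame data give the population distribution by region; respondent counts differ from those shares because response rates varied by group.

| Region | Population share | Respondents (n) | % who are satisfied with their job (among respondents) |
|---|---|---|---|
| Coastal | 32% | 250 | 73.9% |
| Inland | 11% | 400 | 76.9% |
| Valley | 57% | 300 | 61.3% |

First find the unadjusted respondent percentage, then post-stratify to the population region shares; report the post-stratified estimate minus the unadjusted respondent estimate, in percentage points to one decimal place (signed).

Naive respondent-only estimate (weights = respondent counts):
  (250/950)×73.9 + (400/950)×76.9 + (300/950)×61.3 = 71.1842%
Post-stratifying to population shares instead:
  0.32×73.9 + 0.11×76.9 + 0.57×61.3 = 67.048%
Difference = 67.048 − 71.1842 = -4.1362 pp.

-4.1 percentage points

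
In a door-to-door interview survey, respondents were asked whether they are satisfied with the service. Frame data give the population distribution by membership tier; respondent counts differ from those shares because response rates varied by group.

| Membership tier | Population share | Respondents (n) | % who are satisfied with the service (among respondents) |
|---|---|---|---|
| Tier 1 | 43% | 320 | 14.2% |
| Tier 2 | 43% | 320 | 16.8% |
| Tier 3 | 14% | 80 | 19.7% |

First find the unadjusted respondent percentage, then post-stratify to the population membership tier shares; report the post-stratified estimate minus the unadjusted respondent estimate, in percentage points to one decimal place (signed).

+0.1 percentage points

Without adjustment, the pooled respondent share is:
  (320/720)×14.2 + (320/720)×16.8 + (80/720)×19.7 = 15.9667%
Post-stratified estimate weights by population shares:
  0.43×14.2 + 0.43×16.8 + 0.14×19.7 = 16.088%
Difference = 16.088 − 15.9667 = 0.1213 pp.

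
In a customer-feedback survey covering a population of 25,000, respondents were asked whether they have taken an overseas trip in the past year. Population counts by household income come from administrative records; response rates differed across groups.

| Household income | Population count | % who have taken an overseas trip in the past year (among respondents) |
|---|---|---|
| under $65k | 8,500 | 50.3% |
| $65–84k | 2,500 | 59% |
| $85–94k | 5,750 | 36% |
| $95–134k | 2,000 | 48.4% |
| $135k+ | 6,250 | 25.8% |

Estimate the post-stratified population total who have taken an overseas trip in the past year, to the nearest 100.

Each cell contributes its population count × the respondent rate:
  under $65k: 8,500 × 50.3% = 4275.5
  $65–84k: 2,500 × 59% = 1475
  $85–94k: 5,750 × 36% = 2070
  $95–134k: 2,000 × 48.4% = 968
  $135k+: 6,250 × 25.8% = 1612.5
Estimated total = 10,401 → 10,400.

10,400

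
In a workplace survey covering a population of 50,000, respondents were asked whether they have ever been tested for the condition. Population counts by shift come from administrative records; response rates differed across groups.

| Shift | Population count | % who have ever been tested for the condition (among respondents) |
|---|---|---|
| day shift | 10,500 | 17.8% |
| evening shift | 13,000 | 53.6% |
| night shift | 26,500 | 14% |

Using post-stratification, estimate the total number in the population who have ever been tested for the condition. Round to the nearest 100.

12,500

Apply each group's respondent rate to its population count:
  day shift: 10,500 × 17.8% = 1869
  evening shift: 13,000 × 53.6% = 6968
  night shift: 26,500 × 14% = 3710
Estimated total = 12,547 → 12,500.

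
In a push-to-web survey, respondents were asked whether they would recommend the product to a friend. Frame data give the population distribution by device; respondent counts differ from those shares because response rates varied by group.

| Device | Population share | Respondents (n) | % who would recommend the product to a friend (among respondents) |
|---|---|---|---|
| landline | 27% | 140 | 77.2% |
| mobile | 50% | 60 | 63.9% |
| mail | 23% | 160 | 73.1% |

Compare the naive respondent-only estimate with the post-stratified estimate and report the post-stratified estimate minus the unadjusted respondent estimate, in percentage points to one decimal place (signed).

-3.6 percentage points

Naive respondent-only estimate (weights = respondent counts):
  (140/360)×77.2 + (60/360)×63.9 + (160/360)×73.1 = 73.1611%
Post-stratifying to population shares instead:
  0.27×77.2 + 0.5×63.9 + 0.23×73.1 = 69.607%
Difference = 69.607 − 73.1611 = -3.5541 pp.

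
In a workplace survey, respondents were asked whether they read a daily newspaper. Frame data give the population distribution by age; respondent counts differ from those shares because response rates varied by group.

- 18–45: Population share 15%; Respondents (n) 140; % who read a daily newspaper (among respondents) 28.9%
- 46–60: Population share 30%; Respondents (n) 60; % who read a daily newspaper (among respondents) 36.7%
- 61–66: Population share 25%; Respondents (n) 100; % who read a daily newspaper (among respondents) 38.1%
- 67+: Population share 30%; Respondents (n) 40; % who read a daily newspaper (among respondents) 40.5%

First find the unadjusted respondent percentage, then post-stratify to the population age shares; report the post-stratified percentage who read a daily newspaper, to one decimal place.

37.0%

Naive respondent-only estimate (weights = respondent counts):
  (140/340)×28.9 + (60/340)×36.7 + (100/340)×38.1 + (40/340)×40.5 = 34.3471%
Reweighting by population age shares:
  0.15×28.9 + 0.3×36.7 + 0.25×38.1 + 0.3×40.5 = 37.02%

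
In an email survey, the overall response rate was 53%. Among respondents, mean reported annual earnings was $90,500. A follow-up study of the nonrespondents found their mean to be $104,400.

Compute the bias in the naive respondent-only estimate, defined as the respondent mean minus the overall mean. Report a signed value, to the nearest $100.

Nonresponse fraction = 1 − 0.53 = 0.47.
Bias = (nonresponse fraction) × (respondent mean − nonrespondent mean)
     = 0.47 × (90,500 − 104,400) = 0.47 × -13,900 = -6533.

-$6,500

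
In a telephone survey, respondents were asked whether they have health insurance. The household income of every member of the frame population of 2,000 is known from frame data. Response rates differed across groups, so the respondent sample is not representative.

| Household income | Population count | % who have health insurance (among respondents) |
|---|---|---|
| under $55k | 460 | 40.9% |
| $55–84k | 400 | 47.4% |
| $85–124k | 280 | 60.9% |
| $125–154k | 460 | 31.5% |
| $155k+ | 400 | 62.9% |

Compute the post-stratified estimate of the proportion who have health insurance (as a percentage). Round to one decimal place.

47.2%

Weight each group's respondent value by its population share:
  under $55k: (460/2,000) × 40.9 = 9.407
  $55–84k: (400/2,000) × 47.4 = 9.48
  $85–124k: (280/2,000) × 60.9 = 8.526
  $125–154k: (460/2,000) × 31.5 = 7.245
  $155k+: (400/2,000) × 62.9 = 12.58
Post-stratified estimate = 47.238 → 47.2%.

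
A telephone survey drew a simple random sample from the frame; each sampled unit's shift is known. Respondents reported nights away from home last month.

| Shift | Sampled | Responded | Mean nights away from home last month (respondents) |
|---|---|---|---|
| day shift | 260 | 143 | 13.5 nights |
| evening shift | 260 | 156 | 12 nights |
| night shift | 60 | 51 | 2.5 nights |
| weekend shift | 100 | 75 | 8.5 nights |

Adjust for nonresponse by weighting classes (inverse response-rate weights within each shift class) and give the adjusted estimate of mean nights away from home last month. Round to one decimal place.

11.2

Response rates by class: day shift 143/260 = 55%, evening shift 156/260 = 60%, night shift 51/60 = 85%, weekend shift 75/100 = 75%.
Weighting each respondent by the inverse class response rate inflates each class back to its sampled size, so the class weight is n_sampled:
  day shift: 260 × 13.5 = 3510
  evening shift: 260 × 12 = 3120
  night shift: 60 × 2.5 = 150
  weekend shift: 100 × 8.5 = 850
Adjusted estimate = 7630 / 680 = 11.2206 → 11.2.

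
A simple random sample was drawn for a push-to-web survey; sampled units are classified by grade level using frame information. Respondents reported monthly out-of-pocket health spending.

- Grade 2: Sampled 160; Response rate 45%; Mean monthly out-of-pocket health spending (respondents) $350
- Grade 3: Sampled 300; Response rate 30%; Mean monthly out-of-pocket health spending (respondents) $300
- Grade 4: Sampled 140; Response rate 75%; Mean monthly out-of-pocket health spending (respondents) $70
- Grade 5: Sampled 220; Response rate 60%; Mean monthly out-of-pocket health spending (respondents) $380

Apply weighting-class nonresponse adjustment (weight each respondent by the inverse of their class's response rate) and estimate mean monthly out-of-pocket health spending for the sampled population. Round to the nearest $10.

$290

With weight = n_sampled/n_responded per class, the weighted class total is n_sampled:
  Grade 2: 160 × 350 = 56,000
  Grade 3: 300 × 300 = 90,000
  Grade 4: 140 × 70 = 9800
  Grade 5: 220 × 380 = 83,600
Adjusted estimate = 239,400 / 820 = 291.951 → $290.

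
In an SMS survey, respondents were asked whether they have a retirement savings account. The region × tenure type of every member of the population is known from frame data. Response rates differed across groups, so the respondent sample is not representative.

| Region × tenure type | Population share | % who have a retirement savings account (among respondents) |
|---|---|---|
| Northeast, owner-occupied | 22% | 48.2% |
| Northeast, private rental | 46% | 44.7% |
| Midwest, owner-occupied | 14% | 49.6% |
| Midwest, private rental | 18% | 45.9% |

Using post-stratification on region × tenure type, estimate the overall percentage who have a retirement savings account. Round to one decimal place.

Post-stratification weights by population share, not respondent share:
  Northeast, owner-occupied: 0.22 × 48.2 = 10.604
  Northeast, private rental: 0.46 × 44.7 = 20.562
  Midwest, owner-occupied: 0.14 × 49.6 = 6.944
  Midwest, private rental: 0.18 × 45.9 = 8.262
Post-stratified estimate = 46.372 → 46.4%.

46.4%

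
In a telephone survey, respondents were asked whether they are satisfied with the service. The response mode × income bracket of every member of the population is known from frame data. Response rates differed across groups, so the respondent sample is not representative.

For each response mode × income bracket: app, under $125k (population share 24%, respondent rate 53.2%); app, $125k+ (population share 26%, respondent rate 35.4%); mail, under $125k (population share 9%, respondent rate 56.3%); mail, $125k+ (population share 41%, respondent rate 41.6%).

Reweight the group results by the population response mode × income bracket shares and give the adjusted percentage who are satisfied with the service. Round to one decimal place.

Post-stratification weights by population share, not respondent share:
  app, under $125k: 0.24 × 53.2 = 12.768
  app, $125k+: 0.26 × 35.4 = 9.204
  mail, under $125k: 0.09 × 56.3 = 5.067
  mail, $125k+: 0.41 × 41.6 = 17.056
Post-stratified estimate = 44.095 → 44.1%.

44.1%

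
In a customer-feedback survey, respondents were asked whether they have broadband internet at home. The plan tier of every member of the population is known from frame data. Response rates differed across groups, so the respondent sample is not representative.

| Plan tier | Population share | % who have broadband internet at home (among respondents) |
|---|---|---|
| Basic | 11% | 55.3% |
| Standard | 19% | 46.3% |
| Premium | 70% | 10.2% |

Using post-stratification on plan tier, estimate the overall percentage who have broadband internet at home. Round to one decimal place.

22.0%

Weight each group's respondent value by its population share:
  Basic: 0.11 × 55.3 = 6.083
  Standard: 0.19 × 46.3 = 8.797
  Premium: 0.7 × 10.2 = 7.14
Post-stratified estimate = 22.02 → 22.0%.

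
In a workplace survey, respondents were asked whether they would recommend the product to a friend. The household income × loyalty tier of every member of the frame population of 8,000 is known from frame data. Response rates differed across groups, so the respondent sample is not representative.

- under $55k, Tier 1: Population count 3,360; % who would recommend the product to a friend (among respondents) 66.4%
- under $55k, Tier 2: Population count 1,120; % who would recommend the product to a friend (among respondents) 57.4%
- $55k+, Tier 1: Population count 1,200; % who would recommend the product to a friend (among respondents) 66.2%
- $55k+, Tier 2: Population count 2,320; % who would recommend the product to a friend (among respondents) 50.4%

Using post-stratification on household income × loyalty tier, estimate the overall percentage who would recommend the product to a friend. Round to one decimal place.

60.5%

Reweight to the known household income × loyalty tier distribution:
  under $55k, Tier 1: (3,360/8,000) × 66.4 = 27.888
  under $55k, Tier 2: (1,120/8,000) × 57.4 = 8.036
  $55k+, Tier 1: (1,200/8,000) × 66.2 = 9.93
  $55k+, Tier 2: (2,320/8,000) × 50.4 = 14.616
Post-stratified estimate = 60.47 → 60.5%.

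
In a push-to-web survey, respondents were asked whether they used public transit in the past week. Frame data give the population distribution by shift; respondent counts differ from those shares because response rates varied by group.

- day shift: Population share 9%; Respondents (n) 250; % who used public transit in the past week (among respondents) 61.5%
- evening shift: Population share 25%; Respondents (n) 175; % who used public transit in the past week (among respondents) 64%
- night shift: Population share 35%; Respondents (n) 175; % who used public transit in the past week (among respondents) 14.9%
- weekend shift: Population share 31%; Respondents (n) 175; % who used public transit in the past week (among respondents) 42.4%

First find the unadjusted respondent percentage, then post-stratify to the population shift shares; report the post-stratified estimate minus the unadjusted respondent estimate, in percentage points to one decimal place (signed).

-7.3 percentage points

Without adjustment, the pooled respondent share is:
  (250/775)×61.5 + (175/775)×64 + (175/775)×14.9 + (175/775)×42.4 = 47.229%
Post-stratifying to population shares instead:
  0.09×61.5 + 0.25×64 + 0.35×14.9 + 0.31×42.4 = 39.894%
Difference = 39.894 − 47.229 = -7.335 pp.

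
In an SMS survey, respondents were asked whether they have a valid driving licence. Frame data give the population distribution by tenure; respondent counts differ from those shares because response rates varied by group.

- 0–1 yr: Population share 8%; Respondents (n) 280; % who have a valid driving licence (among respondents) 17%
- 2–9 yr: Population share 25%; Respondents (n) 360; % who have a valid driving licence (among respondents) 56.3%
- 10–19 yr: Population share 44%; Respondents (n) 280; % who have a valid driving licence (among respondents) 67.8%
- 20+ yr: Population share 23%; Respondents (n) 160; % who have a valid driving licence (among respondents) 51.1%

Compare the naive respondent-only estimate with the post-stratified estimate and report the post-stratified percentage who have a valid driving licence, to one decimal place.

Unadjusted (pooled respondent) estimate weights by respondent counts:
  (280/1080)×17 + (360/1080)×56.3 + (280/1080)×67.8 + (160/1080)×51.1 = 48.3222%
Post-stratified estimate weights by population shares:
  0.08×17 + 0.25×56.3 + 0.44×67.8 + 0.23×51.1 = 57.02%

57.0%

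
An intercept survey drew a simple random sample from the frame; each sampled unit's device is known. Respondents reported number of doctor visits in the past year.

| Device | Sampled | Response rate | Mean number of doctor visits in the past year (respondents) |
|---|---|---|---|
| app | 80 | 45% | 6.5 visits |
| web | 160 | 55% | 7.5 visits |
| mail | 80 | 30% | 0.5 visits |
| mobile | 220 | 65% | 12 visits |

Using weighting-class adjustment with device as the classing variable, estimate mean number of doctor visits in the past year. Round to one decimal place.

8.1

Weighting each respondent by the inverse class response rate inflates each class back to its sampled size, so the class weight is n_sampled:
  app: 80 × 6.5 = 520
  web: 160 × 7.5 = 1200
  mail: 80 × 0.5 = 40
  mobile: 220 × 12 = 2640
Adjusted estimate = 4400 / 540 = 8.14815 → 8.1.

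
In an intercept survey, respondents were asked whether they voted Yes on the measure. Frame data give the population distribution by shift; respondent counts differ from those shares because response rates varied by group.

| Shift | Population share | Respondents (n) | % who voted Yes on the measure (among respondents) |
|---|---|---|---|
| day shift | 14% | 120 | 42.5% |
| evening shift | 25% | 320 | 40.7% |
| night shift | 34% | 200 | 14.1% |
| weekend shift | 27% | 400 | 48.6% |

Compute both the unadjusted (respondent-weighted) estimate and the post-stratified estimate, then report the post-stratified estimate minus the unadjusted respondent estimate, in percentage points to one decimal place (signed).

-4.8 percentage points

Without adjustment, the pooled respondent share is:
  (120/1040)×42.5 + (320/1040)×40.7 + (200/1040)×14.1 + (400/1040)×48.6 = 38.8308%
Reweighting by population shift shares:
  0.14×42.5 + 0.25×40.7 + 0.34×14.1 + 0.27×48.6 = 34.041%
Difference = 34.041 − 38.8308 = -4.7898 pp.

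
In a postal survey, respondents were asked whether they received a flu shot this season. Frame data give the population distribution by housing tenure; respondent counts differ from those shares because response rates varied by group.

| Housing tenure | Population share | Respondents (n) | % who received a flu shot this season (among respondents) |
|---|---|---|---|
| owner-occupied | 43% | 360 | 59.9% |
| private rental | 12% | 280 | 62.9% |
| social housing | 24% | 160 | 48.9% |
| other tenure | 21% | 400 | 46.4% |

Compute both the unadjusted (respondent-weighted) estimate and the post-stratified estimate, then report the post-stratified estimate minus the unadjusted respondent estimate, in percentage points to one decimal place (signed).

Without adjustment, the pooled respondent share is:
  (360/1200)×59.9 + (280/1200)×62.9 + (160/1200)×48.9 + (400/1200)×46.4 = 54.6333%
Post-stratifying to population shares instead:
  0.43×59.9 + 0.12×62.9 + 0.24×48.9 + 0.21×46.4 = 54.785%
Difference = 54.785 − 54.6333 = 0.1517 pp.

+0.2 percentage points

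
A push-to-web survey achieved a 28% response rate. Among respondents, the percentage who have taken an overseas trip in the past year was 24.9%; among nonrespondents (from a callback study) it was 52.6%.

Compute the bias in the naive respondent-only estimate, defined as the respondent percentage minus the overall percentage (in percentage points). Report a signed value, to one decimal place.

-19.9 percentage points

Nonresponse fraction = 1 − 0.28 = 0.72.
Bias = (nonresponse fraction) × (respondent percentage − nonrespondent percentage)
     = 0.72 × (24.9 − 52.6) = 0.72 × -27.7 = -19.944.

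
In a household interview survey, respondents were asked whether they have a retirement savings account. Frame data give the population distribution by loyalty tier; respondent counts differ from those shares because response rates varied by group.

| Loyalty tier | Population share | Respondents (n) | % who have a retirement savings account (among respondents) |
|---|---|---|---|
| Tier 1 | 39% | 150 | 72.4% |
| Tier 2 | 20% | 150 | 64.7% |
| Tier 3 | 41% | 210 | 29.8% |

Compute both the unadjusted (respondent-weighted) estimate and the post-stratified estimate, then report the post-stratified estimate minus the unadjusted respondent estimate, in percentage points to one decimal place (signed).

Without adjustment, the pooled respondent share is:
  (150/510)×72.4 + (150/510)×64.7 + (210/510)×29.8 = 52.5941%
Post-stratifying to population shares instead:
  0.39×72.4 + 0.2×64.7 + 0.41×29.8 = 53.394%
Difference = 53.394 − 52.5941 = 0.7999 pp.

+0.8 percentage points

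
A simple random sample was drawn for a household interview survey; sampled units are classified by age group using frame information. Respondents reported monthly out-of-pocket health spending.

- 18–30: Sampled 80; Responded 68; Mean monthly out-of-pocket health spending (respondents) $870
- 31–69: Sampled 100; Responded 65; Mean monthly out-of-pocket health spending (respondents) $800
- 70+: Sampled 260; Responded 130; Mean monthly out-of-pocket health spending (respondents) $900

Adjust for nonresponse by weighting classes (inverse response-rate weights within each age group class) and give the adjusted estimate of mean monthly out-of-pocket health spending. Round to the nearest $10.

$870

Response rates by class: 18–30 68/80 = 85%, 31–69 65/100 = 65%, 70+ 130/260 = 50%.
Weighting each respondent by the inverse class response rate inflates each class back to its sampled size, so the class weight is n_sampled:
  18–30: 80 × 870 = 69,600
  31–69: 100 × 800 = 80,000
  70+: 260 × 900 = 234,000
Adjusted estimate = 383,600 / 440 = 871.818 → $870.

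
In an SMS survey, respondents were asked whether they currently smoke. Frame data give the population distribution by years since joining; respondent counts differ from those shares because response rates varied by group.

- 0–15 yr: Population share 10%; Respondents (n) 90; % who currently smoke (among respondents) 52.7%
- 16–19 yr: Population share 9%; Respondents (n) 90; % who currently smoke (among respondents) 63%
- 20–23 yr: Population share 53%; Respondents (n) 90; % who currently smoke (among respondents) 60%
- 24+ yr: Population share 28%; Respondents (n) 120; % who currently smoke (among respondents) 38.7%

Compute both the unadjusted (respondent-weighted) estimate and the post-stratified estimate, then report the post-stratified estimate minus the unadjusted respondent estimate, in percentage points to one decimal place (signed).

Without adjustment, the pooled respondent share is:
  (90/390)×52.7 + (90/390)×63 + (90/390)×60 + (120/390)×38.7 = 52.4538%
Post-stratified estimate weights by population shares:
  0.1×52.7 + 0.09×63 + 0.53×60 + 0.28×38.7 = 53.576%
Difference = 53.576 − 52.4538 = 1.1222 pp.

+1.1 percentage points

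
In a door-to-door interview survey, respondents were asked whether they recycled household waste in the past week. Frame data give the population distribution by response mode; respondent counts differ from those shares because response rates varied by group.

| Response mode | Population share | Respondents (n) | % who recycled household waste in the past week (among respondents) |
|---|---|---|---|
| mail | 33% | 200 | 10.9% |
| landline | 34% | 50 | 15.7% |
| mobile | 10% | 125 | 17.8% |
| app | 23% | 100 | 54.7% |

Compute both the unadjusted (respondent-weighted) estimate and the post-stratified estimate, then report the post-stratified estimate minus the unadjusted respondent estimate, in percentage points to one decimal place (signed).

+0.9 percentage points

Unadjusted (pooled respondent) estimate weights by respondent counts:
  (200/475)×10.9 + (50/475)×15.7 + (125/475)×17.8 + (100/475)×54.7 = 22.4421%
Post-stratified estimate weights by population shares:
  0.33×10.9 + 0.34×15.7 + 0.1×17.8 + 0.23×54.7 = 23.296%
Difference = 23.296 − 22.4421 = 0.8539 pp.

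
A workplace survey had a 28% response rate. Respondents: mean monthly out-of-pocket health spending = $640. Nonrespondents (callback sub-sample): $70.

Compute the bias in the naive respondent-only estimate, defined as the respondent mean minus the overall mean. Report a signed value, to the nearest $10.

+$410

Nonresponse fraction = 1 − 0.28 = 0.72.
Bias = (nonresponse fraction) × (respondent mean − nonrespondent mean)
     = 0.72 × (640 − 70) = 0.72 × 570 = 410.4.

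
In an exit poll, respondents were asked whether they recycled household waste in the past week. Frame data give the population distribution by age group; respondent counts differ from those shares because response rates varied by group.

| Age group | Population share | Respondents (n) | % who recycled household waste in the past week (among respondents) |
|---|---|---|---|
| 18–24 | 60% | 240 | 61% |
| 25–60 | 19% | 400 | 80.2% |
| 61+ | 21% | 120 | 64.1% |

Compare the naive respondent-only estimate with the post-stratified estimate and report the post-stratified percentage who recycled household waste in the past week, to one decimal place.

Naive respondent-only estimate (weights = respondent counts):
  (240/760)×61 + (400/760)×80.2 + (120/760)×64.1 = 71.5947%
Reweighting by population age group shares:
  0.6×61 + 0.19×80.2 + 0.21×64.1 = 65.299%

65.3%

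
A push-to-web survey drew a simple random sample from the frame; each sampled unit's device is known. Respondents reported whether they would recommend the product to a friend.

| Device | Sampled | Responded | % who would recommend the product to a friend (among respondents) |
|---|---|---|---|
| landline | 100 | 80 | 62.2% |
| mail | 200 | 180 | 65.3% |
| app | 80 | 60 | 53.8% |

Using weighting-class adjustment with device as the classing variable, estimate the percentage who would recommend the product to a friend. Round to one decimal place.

62.1%

Response rates by class: landline 80/100 = 80%, mail 180/200 = 90%, app 60/80 = 75%.
Inverse-response-rate weighting restores each class to its sampled count, so class totals weight by n_sampled:
  landline: 100 × 62.2 = 6220
  mail: 200 × 65.3 = 13,060
  app: 80 × 53.8 = 4304
Adjusted estimate = 23,584 / 380 = 62.0632 → 62.1%.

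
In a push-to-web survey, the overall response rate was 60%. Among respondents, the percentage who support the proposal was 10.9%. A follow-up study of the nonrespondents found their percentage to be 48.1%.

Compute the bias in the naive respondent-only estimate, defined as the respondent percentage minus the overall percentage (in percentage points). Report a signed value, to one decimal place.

-14.9 percentage points

Nonresponse fraction = 1 − 0.6 = 0.4.
Bias = (nonresponse fraction) × (respondent percentage − nonrespondent percentage)
     = 0.4 × (10.9 − 48.1) = 0.4 × -37.2 = -14.88.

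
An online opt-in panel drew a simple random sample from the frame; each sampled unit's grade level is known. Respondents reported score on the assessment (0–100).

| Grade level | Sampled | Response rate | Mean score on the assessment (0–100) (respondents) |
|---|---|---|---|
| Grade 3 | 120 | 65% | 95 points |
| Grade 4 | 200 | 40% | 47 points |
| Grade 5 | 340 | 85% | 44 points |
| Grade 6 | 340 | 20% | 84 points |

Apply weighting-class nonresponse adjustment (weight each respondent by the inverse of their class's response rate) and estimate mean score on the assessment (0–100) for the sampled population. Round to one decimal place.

Each respondent's weight = sampled/responded in their class; summing within a class gives n_sampled, so:
  Grade 3: 120 × 95 = 11,400
  Grade 4: 200 × 47 = 9400
  Grade 5: 340 × 44 = 14,960
  Grade 6: 340 × 84 = 28,560
Adjusted estimate = 64,320 / 1,000 = 64.32 → 64.3.

64.3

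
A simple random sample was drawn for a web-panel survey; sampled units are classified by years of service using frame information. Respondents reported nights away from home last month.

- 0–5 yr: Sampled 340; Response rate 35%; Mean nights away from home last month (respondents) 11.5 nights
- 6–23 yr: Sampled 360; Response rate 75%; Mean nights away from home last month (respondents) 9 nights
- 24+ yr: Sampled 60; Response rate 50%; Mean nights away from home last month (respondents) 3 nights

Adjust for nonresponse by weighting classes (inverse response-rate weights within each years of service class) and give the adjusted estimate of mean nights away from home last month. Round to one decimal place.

Each respondent's weight = sampled/responded in their class; summing within a class gives n_sampled, so:
  0–5 yr: 340 × 11.5 = 3910
  6–23 yr: 360 × 9 = 3240
  24+ yr: 60 × 3 = 180
Adjusted estimate = 7330 / 760 = 9.64474 → 9.6.

9.6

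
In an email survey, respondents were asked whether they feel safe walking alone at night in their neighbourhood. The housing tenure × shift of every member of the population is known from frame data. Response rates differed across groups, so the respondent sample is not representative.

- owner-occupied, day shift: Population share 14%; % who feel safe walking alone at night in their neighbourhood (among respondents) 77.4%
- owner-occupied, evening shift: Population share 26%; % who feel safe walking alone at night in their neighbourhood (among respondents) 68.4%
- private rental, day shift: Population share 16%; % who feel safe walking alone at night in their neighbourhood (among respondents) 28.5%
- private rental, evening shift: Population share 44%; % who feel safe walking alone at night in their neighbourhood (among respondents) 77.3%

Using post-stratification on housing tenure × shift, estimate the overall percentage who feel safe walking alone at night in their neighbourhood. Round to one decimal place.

Weight each group's respondent value by its population share:
  owner-occupied, day shift: 0.14 × 77.4 = 10.836
  owner-occupied, evening shift: 0.26 × 68.4 = 17.784
  private rental, day shift: 0.16 × 28.5 = 4.56
  private rental, evening shift: 0.44 × 77.3 = 34.012
Post-stratified estimate = 67.192 → 67.2%.

67.2%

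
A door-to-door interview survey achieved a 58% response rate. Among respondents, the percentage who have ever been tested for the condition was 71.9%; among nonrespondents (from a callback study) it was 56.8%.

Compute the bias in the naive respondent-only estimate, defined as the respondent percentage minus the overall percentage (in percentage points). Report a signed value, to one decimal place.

+6.3 percentage points

Nonresponse fraction = 1 − 0.58 = 0.42.
Bias = (nonresponse fraction) × (respondent percentage − nonrespondent percentage)
     = 0.42 × (71.9 − 56.8) = 0.42 × 15.1 = 6.342.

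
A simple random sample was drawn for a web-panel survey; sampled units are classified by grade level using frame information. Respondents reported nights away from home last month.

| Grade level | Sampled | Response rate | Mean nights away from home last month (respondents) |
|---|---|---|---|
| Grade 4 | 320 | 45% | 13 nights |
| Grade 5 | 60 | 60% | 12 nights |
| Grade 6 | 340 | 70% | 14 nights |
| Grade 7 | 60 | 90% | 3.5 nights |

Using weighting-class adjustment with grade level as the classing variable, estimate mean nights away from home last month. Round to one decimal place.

12.6

Each respondent's weight = sampled/responded in their class; summing within a class gives n_sampled, so:
  Grade 4: 320 × 13 = 4160
  Grade 5: 60 × 12 = 720
  Grade 6: 340 × 14 = 4760
  Grade 7: 60 × 3.5 = 210
Adjusted estimate = 9850 / 780 = 12.6282 → 12.6.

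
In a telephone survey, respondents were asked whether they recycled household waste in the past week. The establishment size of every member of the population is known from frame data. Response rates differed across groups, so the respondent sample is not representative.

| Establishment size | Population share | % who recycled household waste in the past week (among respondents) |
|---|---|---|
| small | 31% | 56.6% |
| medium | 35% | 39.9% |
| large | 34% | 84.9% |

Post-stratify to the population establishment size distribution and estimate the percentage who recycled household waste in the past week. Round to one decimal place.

60.4%

Reweight to the known establishment size distribution:
  small: 0.31 × 56.6 = 17.546
  medium: 0.35 × 39.9 = 13.965
  large: 0.34 × 84.9 = 28.866
Post-stratified estimate = 60.377 → 60.4%.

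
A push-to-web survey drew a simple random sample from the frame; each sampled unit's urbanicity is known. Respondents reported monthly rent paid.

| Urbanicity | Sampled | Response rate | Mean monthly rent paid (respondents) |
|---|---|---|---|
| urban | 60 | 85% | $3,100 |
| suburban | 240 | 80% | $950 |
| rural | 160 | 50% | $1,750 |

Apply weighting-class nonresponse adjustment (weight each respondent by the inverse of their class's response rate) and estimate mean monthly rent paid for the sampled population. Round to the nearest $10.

$1,510

Inverse-response-rate weighting restores each class to its sampled count, so class totals weight by n_sampled:
  urban: 60 × 3100 = 186,000
  suburban: 240 × 950 = 228,000
  rural: 160 × 1750 = 280,000
Adjusted estimate = 694,000 / 460 = 1508.7 → $1,510.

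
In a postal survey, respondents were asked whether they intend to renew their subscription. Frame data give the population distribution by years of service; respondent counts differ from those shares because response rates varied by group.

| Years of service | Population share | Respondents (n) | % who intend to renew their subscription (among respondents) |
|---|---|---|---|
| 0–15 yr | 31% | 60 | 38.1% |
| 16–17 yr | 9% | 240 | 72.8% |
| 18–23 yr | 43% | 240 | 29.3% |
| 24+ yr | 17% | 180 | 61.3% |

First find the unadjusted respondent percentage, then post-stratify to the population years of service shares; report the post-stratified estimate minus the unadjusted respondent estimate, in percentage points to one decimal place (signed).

-11.2 percentage points

Naive respondent-only estimate (weights = respondent counts):
  (60/720)×38.1 + (240/720)×72.8 + (240/720)×29.3 + (180/720)×61.3 = 52.5333%
Reweighting by population years of service shares:
  0.31×38.1 + 0.09×72.8 + 0.43×29.3 + 0.17×61.3 = 41.383%
Difference = 41.383 − 52.5333 = -11.1503 pp.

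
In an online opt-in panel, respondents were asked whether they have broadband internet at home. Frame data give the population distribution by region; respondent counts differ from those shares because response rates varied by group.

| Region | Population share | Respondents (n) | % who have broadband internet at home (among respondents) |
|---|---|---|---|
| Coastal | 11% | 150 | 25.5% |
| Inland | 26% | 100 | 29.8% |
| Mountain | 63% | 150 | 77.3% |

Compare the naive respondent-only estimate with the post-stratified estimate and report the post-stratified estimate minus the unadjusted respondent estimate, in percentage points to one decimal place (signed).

+13.3 percentage points

Naive respondent-only estimate (weights = respondent counts):
  (150/400)×25.5 + (100/400)×29.8 + (150/400)×77.3 = 46%
Post-stratified estimate weights by population shares:
  0.11×25.5 + 0.26×29.8 + 0.63×77.3 = 59.252%
Difference = 59.252 − 46 = 13.252 pp.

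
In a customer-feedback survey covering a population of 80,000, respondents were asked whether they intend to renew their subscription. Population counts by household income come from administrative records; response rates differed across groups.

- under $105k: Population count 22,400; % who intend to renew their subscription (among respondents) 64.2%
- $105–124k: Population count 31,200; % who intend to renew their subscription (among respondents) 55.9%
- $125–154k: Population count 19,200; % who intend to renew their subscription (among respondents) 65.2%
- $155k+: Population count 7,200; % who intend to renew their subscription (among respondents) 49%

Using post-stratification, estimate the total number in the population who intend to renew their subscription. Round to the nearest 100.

Each cell contributes its population count × the respondent rate:
  under $105k: 22,400 × 64.2% = 14380.8
  $105–124k: 31,200 × 55.9% = 17440.8
  $125–154k: 19,200 × 65.2% = 12518.4
  $155k+: 7,200 × 49% = 3528
Estimated total = 47,868 → 47,900.

47,900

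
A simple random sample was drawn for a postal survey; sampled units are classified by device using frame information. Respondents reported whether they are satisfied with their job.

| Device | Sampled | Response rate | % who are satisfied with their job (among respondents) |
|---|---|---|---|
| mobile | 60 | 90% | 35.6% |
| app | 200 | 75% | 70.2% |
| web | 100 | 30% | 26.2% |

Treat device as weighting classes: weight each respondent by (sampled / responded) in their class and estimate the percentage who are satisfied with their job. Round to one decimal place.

Inverse-response-rate weighting restores each class to its sampled count, so class totals weight by n_sampled:
  mobile: 60 × 35.6 = 2136
  app: 200 × 70.2 = 14,040
  web: 100 × 26.2 = 2620
Adjusted estimate = 18,796 / 360 = 52.2111 → 52.2%.

52.2%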